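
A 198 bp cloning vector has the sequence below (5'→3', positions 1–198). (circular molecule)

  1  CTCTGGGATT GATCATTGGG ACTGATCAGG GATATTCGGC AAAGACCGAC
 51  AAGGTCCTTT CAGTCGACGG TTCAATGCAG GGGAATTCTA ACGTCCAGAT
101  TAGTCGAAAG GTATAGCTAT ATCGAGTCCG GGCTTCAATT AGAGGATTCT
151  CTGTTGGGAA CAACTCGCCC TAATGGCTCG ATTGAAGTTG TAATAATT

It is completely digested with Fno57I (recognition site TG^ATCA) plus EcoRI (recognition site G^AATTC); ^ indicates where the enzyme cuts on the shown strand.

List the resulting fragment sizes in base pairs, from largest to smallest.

126, 59, 13 bp

Fno57I sites (TGATCA) start at positions 10, 23.
Fno57I cuts after base 2 of each site, so after positions 11, 24.
The EcoRI site (GAATTC) starts at position 83.
EcoRI cuts after the first base of each site, so after position 83.
Combined cut positions: 11, 24, 83.
Circular molecule, 3 cuts → 3 fragments:
  12–24 → 13 bp
  25–83 → 59 bp
  84–198 then 1–11 → 115 + 11 = 126 bp
Sorted largest to smallest: 126, 59, 13 bp.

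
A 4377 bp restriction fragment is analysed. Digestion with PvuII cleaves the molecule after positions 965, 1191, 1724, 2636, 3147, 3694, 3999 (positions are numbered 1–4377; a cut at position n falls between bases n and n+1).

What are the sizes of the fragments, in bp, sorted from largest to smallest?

965, 912, 547, 533, 511, 378, 305, 226 bp

Linear molecule, 7 cuts → 8 fragments:
  965 − 0 = 965 bp
  1191 − 965 = 226 bp
  1724 − 1191 = 533 bp
  2636 − 1724 = 912 bp
  3147 − 2636 = 511 bp
  3694 − 3147 = 547 bp
  3999 − 3694 = 305 bp
  4377 − 3999 = 378 bp
Sorted largest to smallest: 965, 912, 547, 533, 511, 378, 305, 226 bp.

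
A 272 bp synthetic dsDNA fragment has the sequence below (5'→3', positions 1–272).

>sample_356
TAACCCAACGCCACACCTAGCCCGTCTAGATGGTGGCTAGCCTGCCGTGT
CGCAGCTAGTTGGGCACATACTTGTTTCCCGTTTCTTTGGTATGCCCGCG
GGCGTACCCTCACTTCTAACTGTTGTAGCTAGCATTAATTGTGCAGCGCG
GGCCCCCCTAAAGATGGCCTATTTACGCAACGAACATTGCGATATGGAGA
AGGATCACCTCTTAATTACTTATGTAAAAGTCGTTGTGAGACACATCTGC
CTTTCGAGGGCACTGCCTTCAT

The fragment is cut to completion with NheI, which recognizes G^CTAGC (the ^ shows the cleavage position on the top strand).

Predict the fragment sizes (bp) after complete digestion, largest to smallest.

NheI sites (GCTAGC) start at positions 36, 128.
NheI cuts after the first base of each site, so after positions 36, 128.
Linear molecule, 2 cuts → 3 fragments:
  1–36 → 36 bp
  37–128 → 92 bp
  129–272 → 144 bp
Sorted largest to smallest: 144, 92, 36 bp.

144, 92, 36 bp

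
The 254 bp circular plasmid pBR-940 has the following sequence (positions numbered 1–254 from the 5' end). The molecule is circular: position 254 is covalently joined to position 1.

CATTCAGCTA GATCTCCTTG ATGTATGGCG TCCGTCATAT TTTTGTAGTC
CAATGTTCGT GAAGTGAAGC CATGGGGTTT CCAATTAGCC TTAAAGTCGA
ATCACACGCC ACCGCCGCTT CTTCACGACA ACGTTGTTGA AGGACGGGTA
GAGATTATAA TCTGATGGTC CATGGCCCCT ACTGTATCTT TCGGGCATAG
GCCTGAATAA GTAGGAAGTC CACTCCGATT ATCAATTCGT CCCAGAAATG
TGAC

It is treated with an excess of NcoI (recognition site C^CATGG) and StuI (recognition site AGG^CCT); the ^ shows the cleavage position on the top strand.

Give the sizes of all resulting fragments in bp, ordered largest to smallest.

123, 100, 31 bp

NcoI sites (CCATGG) start at positions 70, 170.
NcoI cuts after the first base of each site, so after positions 70, 170.
The StuI site (AGGCCT) starts at position 199.
StuI cuts after base 3 of each site, so after position 201.
Combined cut positions: 70, 170, 201.
Circular molecule, 3 cuts → 3 fragments:
  71–170 → 100 bp
  171–201 → 31 bp
  202–254 then 1–70 → 53 + 70 = 123 bp
Sorted largest to smallest: 123, 100, 31 bp.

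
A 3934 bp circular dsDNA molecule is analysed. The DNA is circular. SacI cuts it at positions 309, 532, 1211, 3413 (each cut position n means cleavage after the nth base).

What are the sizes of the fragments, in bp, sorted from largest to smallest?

Circular molecule, 4 cuts → 4 fragments:
  532 − 309 = 223 bp
  1211 − 532 = 679 bp
  3413 − 1211 = 2202 bp
  wrap: 3934 − 3413 + 309 = 830 bp
Sorted largest to smallest: 2202, 830, 679, 223 bp.

2202, 830, 679, 223 bp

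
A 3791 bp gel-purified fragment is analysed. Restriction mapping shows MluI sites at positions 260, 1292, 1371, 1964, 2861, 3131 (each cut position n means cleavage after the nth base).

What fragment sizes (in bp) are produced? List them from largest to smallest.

Linear molecule, 6 cuts → 7 fragments:
  260 − 0 = 260 bp
  1292 − 260 = 1032 bp
  1371 − 1292 = 79 bp
  1964 − 1371 = 593 bp
  2861 − 1964 = 897 bp
  3131 − 2861 = 270 bp
  3791 − 3131 = 660 bp
Sorted largest to smallest: 1032, 897, 660, 593, 270, 260, 79 bp.

1032, 897, 660, 593, 270, 260, 79 bp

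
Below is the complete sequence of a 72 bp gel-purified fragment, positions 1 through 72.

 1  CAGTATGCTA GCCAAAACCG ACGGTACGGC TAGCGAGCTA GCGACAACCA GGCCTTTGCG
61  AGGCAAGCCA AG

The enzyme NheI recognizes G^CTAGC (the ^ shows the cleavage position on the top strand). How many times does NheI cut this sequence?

3

GCTAGC occurs starting at positions 7, 29, 37.
NheI cuts at 3 sites.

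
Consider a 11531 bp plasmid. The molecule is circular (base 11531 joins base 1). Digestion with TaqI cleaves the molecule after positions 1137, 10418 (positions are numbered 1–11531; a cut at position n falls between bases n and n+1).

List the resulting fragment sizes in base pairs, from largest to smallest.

Circular molecule, 2 cuts → 2 fragments:
  10418 − 1137 = 9281 bp
  wrap: 11531 − 10418 + 1137 = 2250 bp
Sorted largest to smallest: 9281, 2250 bp.

9281, 2250 bp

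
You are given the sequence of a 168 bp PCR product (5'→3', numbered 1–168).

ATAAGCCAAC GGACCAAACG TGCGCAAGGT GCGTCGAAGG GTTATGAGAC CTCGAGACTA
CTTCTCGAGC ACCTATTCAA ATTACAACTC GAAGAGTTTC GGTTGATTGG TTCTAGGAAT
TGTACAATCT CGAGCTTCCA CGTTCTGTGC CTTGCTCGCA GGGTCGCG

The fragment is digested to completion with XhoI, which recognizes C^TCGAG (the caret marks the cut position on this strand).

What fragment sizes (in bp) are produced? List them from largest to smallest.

65, 51, 39, 13 bp

XhoI sites (CTCGAG) start at positions 51, 64, 129.
XhoI cuts after the first base of each site, so after positions 51, 64, 129.
Linear molecule, 3 cuts → 4 fragments:
  1–51 → 51 bp
  52–64 → 13 bp
  65–129 → 65 bp
  130–168 → 39 bp
Sorted largest to smallest: 65, 51, 39, 13 bp.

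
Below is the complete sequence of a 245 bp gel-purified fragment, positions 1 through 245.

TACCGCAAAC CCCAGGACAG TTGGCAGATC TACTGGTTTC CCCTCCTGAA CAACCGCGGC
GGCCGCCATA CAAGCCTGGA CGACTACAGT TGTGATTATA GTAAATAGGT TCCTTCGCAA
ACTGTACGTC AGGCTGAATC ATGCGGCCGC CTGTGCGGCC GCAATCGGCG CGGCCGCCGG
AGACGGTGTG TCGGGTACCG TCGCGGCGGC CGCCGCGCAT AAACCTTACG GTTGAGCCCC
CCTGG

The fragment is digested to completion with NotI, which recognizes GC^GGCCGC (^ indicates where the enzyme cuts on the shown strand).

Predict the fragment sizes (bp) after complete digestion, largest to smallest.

84, 60, 38, 36, 15, 12 bp

NotI sites (GCGGCCGC) start at positions 59, 143, 155, 170, 206.
NotI cuts after base 2 of each site, so after positions 60, 144, 156, 171, 207.
Linear molecule, 5 cuts → 6 fragments:
  1–60 → 60 bp
  61–144 → 84 bp
  145–156 → 12 bp
  157–171 → 15 bp
  172–207 → 36 bp
  208–245 → 38 bp
Sorted largest to smallest: 84, 60, 38, 36, 15, 12 bp.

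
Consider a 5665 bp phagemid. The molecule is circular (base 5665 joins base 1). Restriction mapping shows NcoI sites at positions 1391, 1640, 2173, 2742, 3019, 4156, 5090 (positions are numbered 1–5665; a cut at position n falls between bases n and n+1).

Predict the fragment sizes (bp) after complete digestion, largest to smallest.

1966, 1137, 934, 569, 533, 277, 249 bp

Circular molecule, 7 cuts → 7 fragments:
  1640 − 1391 = 249 bp
  2173 − 1640 = 533 bp
  2742 − 2173 = 569 bp
  3019 − 2742 = 277 bp
  4156 − 3019 = 1137 bp
  5090 − 4156 = 934 bp
  wrap: 5665 − 5090 + 1391 = 1966 bp
Sorted largest to smallest: 1966, 1137, 934, 569, 533, 277, 249 bp.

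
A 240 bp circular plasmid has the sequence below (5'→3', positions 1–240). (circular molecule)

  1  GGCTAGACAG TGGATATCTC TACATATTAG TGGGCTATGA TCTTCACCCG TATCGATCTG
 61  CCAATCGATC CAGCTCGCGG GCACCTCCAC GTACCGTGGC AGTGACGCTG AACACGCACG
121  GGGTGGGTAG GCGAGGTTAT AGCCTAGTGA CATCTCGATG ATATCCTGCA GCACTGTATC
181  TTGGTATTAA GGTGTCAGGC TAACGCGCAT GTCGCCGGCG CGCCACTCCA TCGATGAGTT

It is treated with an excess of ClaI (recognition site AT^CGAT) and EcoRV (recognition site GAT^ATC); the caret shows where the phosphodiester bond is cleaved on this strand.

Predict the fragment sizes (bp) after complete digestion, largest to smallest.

ClaI sites (ATCGAT) start at positions 52, 64, 230.
ClaI cuts after base 2 of each site, so after positions 53, 65, 231.
EcoRV sites (GATATC) start at positions 13, 160.
EcoRV cuts after base 3 of each site, so after positions 15, 162.
Combined cut positions: 15, 53, 65, 162, 231.
Circular molecule, 5 cuts → 5 fragments:
  16–53 → 38 bp
  54–65 → 12 bp
  66–162 → 97 bp
  163–231 → 69 bp
  232–240 then 1–15 → 9 + 15 = 24 bp
Sorted largest to smallest: 97, 69, 38, 24, 12 bp.

97, 69, 38, 24, 12 bp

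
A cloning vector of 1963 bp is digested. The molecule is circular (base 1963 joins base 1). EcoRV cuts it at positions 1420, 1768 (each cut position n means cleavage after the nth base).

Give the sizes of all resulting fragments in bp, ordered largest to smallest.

Circular molecule, 2 cuts → 2 fragments:
  1768 − 1420 = 348 bp
  wrap: 1963 − 1768 + 1420 = 1615 bp
Sorted largest to smallest: 1615, 348 bp.

1615, 348 bp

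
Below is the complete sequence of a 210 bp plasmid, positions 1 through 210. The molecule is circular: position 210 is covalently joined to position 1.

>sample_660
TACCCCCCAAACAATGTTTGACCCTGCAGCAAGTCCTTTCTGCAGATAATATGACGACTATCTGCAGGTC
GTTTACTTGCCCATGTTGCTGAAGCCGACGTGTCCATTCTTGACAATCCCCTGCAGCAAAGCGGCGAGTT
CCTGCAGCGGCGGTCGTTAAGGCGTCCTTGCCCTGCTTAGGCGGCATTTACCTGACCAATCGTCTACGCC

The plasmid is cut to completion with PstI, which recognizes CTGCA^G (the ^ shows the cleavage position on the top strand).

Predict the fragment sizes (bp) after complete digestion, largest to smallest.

PstI sites (CTGCAG) start at positions 24, 40, 62, 121, 142.
PstI cuts after base 5 of each site (before the last base), so after positions 28, 44, 66, 125, 146.
Circular molecule, 5 cuts → 5 fragments:
  29–44 → 16 bp
  45–66 → 22 bp
  67–125 → 59 bp
  126–146 → 21 bp
  147–210 then 1–28 → 64 + 28 = 92 bp
Sorted largest to smallest: 92, 59, 22, 21, 16 bp.

92, 59, 22, 21, 16 bp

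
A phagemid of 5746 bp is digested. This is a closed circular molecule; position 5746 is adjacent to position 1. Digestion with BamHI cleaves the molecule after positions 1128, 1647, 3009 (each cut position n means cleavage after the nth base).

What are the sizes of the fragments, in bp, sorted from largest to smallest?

3865, 1362, 519 bp

Circular molecule, 3 cuts → 3 fragments:
  1647 − 1128 = 519 bp
  3009 − 1647 = 1362 bp
  wrap: 5746 − 3009 + 1128 = 3865 bp
Sorted largest to smallest: 3865, 1362, 519 bp.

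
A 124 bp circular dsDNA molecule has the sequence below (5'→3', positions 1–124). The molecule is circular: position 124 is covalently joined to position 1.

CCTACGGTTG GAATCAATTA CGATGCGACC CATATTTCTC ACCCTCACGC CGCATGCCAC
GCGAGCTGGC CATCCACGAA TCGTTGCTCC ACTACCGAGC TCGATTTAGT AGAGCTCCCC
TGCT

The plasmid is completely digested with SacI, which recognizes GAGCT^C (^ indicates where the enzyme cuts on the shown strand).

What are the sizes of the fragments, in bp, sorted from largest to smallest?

SacI sites (GAGCTC) start at positions 97, 112.
SacI cuts after base 5 of each site (before the last base), so after positions 101, 116.
Circular molecule, 2 cuts → 2 fragments:
  102–116 → 15 bp
  117–124 then 1–101 → 8 + 101 = 109 bp
Sorted largest to smallest: 109, 15 bp.

109, 15 bp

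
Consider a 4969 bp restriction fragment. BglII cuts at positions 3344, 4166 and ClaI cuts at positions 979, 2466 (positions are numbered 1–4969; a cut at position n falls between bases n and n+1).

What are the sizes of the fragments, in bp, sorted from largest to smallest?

Combined cut positions (sorted): 979, 2466, 3344, 4166.
Linear molecule, 4 cuts → 5 fragments:
  979 − 0 = 979 bp
  2466 − 979 = 1487 bp
  3344 − 2466 = 878 bp
  4166 − 3344 = 822 bp
  4969 − 4166 = 803 bp
Sorted largest to smallest: 1487, 979, 878, 822, 803 bp.

1487, 979, 878, 822, 803 bp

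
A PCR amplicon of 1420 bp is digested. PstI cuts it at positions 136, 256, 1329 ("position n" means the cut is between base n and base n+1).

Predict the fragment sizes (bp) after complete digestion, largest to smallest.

1073, 136, 120, 91 bp

Linear molecule, 3 cuts → 4 fragments:
  136 − 0 = 136 bp
  256 − 136 = 120 bp
  1329 − 256 = 1073 bp
  1420 − 1329 = 91 bp
Sorted largest to smallest: 1073, 136, 120, 91 bp.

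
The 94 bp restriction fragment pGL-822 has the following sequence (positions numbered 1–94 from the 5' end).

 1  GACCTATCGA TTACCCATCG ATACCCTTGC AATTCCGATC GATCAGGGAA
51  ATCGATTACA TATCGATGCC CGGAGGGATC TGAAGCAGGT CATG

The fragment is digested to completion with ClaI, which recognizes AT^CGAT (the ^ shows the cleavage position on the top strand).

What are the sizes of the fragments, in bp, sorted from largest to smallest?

ClaI sites (ATCGAT) start at positions 6, 17, 38, 51, 62.
ClaI cuts after base 2 of each site, so after positions 7, 18, 39, 52, 63.
Linear molecule, 5 cuts → 6 fragments:
  1–7 → 7 bp
  8–18 → 11 bp
  19–39 → 21 bp
  40–52 → 13 bp
  53–63 → 11 bp
  64–94 → 31 bp
Sorted largest to smallest: 31, 21, 13, 11, 11, 7 bp.

31, 21, 13, 11, 11, 7 bp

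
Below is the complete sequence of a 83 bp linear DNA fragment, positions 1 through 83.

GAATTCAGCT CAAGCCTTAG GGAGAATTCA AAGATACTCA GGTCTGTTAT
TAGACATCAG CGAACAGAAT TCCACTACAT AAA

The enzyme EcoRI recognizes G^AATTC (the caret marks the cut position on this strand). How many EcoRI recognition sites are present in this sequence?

GAATTC occurs starting at positions 1, 24, 67.
EcoRI cuts at 3 sites.

3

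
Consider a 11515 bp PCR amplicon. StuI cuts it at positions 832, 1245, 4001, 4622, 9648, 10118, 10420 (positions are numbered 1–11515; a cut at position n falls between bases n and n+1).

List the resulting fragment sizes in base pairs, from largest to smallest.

5026, 2756, 1095, 832, 621, 470, 413, 302 bp

Linear molecule, 7 cuts → 8 fragments:
  832 − 0 = 832 bp
  1245 − 832 = 413 bp
  4001 − 1245 = 2756 bp
  4622 − 4001 = 621 bp
  9648 − 4622 = 5026 bp
  10118 − 9648 = 470 bp
  10420 − 10118 = 302 bp
  11515 − 10420 = 1095 bp
Sorted largest to smallest: 5026, 2756, 1095, 832, 621, 470, 413, 302 bp.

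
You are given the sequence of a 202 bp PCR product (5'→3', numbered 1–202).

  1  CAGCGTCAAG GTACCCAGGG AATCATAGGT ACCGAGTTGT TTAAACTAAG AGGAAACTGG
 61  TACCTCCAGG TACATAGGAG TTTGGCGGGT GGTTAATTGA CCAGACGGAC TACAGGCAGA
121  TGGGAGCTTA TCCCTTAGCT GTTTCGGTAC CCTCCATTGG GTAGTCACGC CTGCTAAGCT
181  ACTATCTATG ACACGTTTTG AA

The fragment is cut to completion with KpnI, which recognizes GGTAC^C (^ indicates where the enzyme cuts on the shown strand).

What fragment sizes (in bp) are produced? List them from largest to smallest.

87, 52, 31, 18, 14 bp

KpnI sites (GGTACC) start at positions 10, 28, 59, 146.
KpnI cuts after base 5 of each site (before the last base), so after positions 14, 32, 63, 150.
Linear molecule, 4 cuts → 5 fragments:
  1–14 → 14 bp
  15–32 → 18 bp
  33–63 → 31 bp
  64–150 → 87 bp
  151–202 → 52 bp
Sorted largest to smallest: 87, 52, 31, 18, 14 bp.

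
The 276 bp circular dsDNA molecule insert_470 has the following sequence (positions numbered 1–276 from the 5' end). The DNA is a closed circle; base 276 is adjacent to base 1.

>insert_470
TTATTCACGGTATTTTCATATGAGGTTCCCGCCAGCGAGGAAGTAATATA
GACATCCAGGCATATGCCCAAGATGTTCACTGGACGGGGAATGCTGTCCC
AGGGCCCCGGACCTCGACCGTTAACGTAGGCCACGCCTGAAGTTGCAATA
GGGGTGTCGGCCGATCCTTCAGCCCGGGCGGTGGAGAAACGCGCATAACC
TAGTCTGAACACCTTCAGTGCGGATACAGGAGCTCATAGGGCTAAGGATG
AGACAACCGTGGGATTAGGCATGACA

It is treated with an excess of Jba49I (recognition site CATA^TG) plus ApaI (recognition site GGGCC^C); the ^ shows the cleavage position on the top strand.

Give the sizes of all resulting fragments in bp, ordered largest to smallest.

Jba49I sites (CATATG) start at positions 17, 61.
Jba49I cuts after base 4 of each site, so after positions 20, 64.
The ApaI site (GGGCCC) starts at position 102.
ApaI cuts after base 5 of each site (before the last base), so after position 106.
Combined cut positions: 20, 64, 106.
Circular molecule, 3 cuts → 3 fragments:
  21–64 → 44 bp
  65–106 → 42 bp
  107–276 then 1–20 → 170 + 20 = 190 bp
Sorted largest to smallest: 190, 44, 42 bp.

190, 44, 42 bp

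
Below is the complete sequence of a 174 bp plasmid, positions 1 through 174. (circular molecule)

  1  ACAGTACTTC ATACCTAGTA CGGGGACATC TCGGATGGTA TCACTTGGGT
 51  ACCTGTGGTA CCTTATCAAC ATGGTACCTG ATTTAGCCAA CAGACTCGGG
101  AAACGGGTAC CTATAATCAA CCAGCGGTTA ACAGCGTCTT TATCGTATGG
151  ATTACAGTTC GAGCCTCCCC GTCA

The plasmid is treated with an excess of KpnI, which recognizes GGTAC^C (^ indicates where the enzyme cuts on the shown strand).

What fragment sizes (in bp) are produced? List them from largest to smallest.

116, 33, 16, 9 bp

KpnI sites (GGTACC) start at positions 48, 57, 73, 106.
KpnI cuts after base 5 of each site (before the last base), so after positions 52, 61, 77, 110.
Circular molecule, 4 cuts → 4 fragments:
  53–61 → 9 bp
  62–77 → 16 bp
  78–110 → 33 bp
  111–174 then 1–52 → 64 + 52 = 116 bp
Sorted largest to smallest: 116, 33, 16, 9 bp.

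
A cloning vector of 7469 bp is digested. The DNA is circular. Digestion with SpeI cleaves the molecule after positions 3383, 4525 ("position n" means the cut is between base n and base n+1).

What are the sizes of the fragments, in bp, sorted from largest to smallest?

Circular molecule, 2 cuts → 2 fragments:
  4525 − 3383 = 1142 bp
  wrap: 7469 − 4525 + 3383 = 6327 bp
Sorted largest to smallest: 6327, 1142 bp.

6327, 1142 bp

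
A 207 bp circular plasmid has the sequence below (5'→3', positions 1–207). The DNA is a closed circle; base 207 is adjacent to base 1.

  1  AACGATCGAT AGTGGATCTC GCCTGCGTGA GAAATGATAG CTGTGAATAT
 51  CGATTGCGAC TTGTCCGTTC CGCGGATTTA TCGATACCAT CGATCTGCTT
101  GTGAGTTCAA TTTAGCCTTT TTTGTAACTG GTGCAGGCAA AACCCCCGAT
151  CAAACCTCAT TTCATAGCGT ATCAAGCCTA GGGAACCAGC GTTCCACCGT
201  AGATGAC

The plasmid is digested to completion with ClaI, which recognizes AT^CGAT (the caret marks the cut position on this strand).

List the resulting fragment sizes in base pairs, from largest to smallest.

123, 44, 31, 9 bp

ClaI sites (ATCGAT) start at positions 5, 49, 80, 89.
ClaI cuts after base 2 of each site, so after positions 6, 50, 81, 90.
Circular molecule, 4 cuts → 4 fragments:
  7–50 → 44 bp
  51–81 → 31 bp
  82–90 → 9 bp
  91–207 then 1–6 → 117 + 6 = 123 bp
Sorted largest to smallest: 123, 44, 31, 9 bp.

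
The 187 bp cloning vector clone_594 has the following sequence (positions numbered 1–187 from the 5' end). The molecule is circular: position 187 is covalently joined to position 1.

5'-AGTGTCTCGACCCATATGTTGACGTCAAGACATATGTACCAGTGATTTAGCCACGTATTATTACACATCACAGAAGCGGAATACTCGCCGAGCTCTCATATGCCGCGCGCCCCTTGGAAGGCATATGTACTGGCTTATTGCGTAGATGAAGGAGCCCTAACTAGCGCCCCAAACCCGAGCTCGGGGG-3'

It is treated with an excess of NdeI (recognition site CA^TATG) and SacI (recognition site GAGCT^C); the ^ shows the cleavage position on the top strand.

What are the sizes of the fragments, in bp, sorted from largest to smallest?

NdeI sites (CATATG) start at positions 13, 31, 97, 122.
NdeI cuts after base 2 of each site, so after positions 14, 32, 98, 123.
SacI sites (GAGCTC) start at positions 90, 177.
SacI cuts after base 5 of each site (before the last base), so after positions 94, 181.
Combined cut positions: 14, 32, 94, 98, 123, 181.
Circular molecule, 6 cuts → 6 fragments:
  15–32 → 18 bp
  33–94 → 62 bp
  95–98 → 4 bp
  99–123 → 25 bp
  124–181 → 58 bp
  182–187 then 1–14 → 6 + 14 = 20 bp
Sorted largest to smallest: 62, 58, 25, 20, 18, 4 bp.

62, 58, 25, 20, 18, 4 bp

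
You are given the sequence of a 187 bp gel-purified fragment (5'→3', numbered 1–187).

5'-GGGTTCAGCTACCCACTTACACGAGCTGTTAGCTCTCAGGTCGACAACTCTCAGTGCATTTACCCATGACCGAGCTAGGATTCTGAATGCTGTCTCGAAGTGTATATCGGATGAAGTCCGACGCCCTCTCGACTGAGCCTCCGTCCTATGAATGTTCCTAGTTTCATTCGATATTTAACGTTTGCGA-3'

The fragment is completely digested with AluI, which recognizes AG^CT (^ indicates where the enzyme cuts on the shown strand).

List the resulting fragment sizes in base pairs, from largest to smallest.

AluI sites (AGCT) start at positions 7, 24, 31, 73.
AluI cuts after base 2 of each site, so after positions 8, 25, 32, 74.
Linear molecule, 4 cuts → 5 fragments:
  1–8 → 8 bp
  9–25 → 17 bp
  26–32 → 7 bp
  33–74 → 42 bp
  75–187 → 113 bp
Sorted largest to smallest: 113, 42, 17, 8, 7 bp.

113, 42, 17, 8, 7 bp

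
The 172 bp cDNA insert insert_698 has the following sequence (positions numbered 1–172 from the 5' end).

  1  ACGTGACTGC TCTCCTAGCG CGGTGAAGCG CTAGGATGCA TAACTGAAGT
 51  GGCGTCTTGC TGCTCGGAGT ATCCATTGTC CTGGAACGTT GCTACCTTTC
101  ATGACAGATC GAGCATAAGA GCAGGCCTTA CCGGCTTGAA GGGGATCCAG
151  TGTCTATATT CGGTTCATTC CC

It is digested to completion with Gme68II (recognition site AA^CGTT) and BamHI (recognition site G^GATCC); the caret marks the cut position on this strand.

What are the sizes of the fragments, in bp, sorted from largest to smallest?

86, 57, 29 bp

The Gme68II site (AACGTT) starts at position 85.
Gme68II cuts after base 2 of each site, so after position 86.
The BamHI site (GGATCC) starts at position 143.
BamHI cuts after the first base of each site, so after position 143.
Combined cut positions: 86, 143.
Linear molecule, 2 cuts → 3 fragments:
  1–86 → 86 bp
  87–143 → 57 bp
  144–172 → 29 bp
Sorted largest to smallest: 86, 57, 29 bp.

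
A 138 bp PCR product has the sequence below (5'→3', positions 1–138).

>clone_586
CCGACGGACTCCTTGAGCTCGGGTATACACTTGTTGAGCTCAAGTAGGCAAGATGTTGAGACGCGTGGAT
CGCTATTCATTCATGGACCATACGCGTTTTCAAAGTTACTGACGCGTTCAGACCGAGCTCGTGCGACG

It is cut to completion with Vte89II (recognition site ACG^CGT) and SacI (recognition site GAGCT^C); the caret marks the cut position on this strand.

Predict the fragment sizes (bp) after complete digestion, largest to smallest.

31, 23, 21, 20, 19, 15, 9 bp

Vte89II sites (ACGCGT) start at positions 61, 92, 112.
Vte89II cuts after base 3 of each site, so after positions 63, 94, 114.
SacI sites (GAGCTC) start at positions 15, 36, 125.
SacI cuts after base 5 of each site (before the last base), so after positions 19, 40, 129.
Combined cut positions: 19, 40, 63, 94, 114, 129.
Linear molecule, 6 cuts → 7 fragments:
  1–19 → 19 bp
  20–40 → 21 bp
  41–63 → 23 bp
  64–94 → 31 bp
  95–114 → 20 bp
  115–129 → 15 bp
  130–138 → 9 bp
Sorted largest to smallest: 31, 23, 21, 20, 19, 15, 9 bp.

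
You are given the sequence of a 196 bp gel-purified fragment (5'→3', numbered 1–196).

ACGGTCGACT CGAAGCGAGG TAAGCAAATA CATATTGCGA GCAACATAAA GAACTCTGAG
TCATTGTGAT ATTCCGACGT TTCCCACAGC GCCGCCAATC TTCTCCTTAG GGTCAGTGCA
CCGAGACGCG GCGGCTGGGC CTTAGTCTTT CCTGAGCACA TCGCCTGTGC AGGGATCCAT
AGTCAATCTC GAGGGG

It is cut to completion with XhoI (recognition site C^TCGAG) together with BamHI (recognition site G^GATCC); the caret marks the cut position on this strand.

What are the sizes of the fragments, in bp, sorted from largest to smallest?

173, 15, 8 bp

The XhoI site (CTCGAG) starts at position 188.
XhoI cuts after the first base of each site, so after position 188.
The BamHI site (GGATCC) starts at position 173.
BamHI cuts after the first base of each site, so after position 173.
Combined cut positions: 173, 188.
Linear molecule, 2 cuts → 3 fragments:
  1–173 → 173 bp
  174–188 → 15 bp
  189–196 → 8 bp
Sorted largest to smallest: 173, 15, 8 bp.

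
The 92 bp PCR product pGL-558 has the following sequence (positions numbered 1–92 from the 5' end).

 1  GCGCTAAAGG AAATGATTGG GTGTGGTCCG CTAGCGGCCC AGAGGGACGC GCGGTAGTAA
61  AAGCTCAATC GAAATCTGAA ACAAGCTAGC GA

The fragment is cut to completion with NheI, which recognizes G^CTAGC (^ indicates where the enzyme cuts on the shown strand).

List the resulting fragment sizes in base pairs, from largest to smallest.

NheI sites (GCTAGC) start at positions 30, 85.
NheI cuts after the first base of each site, so after positions 30, 85.
Linear molecule, 2 cuts → 3 fragments:
  1–30 → 30 bp
  31–85 → 55 bp
  86–92 → 7 bp
Sorted largest to smallest: 55, 30, 7 bp.

55, 30, 7 bp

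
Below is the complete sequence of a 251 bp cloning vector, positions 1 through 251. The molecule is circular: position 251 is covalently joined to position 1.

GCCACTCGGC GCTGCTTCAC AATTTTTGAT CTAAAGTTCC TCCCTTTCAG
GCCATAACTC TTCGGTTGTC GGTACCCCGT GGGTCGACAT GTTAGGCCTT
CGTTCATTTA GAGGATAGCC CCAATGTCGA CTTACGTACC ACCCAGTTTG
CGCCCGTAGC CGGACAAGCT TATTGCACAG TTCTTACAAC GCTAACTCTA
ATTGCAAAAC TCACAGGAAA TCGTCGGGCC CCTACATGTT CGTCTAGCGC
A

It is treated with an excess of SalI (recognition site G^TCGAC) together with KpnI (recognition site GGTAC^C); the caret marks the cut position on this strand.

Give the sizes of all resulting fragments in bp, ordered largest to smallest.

SalI sites (GTCGAC) start at positions 83, 126.
SalI cuts after the first base of each site, so after positions 83, 126.
The KpnI site (GGTACC) starts at position 71.
KpnI cuts after base 5 of each site (before the last base), so after position 75.
Combined cut positions: 75, 83, 126.
Circular molecule, 3 cuts → 3 fragments:
  76–83 → 8 bp
  84–126 → 43 bp
  127–251 then 1–75 → 125 + 75 = 200 bp
Sorted largest to smallest: 200, 43, 8 bp.

200, 43, 8 bp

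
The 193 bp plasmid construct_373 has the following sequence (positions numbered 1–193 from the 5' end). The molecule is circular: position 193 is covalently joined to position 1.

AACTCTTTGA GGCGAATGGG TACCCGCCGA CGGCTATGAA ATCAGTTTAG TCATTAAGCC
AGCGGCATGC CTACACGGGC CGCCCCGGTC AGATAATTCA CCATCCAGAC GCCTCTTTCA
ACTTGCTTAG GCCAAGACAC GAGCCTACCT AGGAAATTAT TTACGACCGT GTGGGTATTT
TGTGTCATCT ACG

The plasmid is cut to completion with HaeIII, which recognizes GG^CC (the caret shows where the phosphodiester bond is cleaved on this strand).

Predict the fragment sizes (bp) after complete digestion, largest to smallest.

HaeIII sites (GGCC) start at positions 78, 130.
HaeIII cuts after base 2 of each site, so after positions 79, 131.
Circular molecule, 2 cuts → 2 fragments:
  80–131 → 52 bp
  132–193 then 1–79 → 62 + 79 = 141 bp
Sorted largest to smallest: 141, 52 bp.

141, 52 bp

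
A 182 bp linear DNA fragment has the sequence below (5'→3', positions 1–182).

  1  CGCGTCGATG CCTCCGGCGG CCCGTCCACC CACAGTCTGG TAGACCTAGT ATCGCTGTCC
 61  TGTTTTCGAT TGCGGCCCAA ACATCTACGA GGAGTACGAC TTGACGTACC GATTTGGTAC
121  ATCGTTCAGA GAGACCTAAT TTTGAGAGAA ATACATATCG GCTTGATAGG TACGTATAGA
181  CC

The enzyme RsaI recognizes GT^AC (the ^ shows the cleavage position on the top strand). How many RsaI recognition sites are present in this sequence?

GTAC occurs starting at positions 94, 106, 117, 170.
RsaI cuts at 4 sites.

4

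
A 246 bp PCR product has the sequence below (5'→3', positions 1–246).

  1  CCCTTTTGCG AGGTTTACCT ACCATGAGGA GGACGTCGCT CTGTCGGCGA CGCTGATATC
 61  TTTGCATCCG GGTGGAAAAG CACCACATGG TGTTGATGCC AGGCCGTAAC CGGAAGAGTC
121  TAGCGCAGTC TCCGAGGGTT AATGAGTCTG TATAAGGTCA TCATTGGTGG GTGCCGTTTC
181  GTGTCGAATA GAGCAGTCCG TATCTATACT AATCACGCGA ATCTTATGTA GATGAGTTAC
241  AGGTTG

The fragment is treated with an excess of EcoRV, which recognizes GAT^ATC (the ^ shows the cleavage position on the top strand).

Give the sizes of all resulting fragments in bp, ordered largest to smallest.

The EcoRV site (GATATC) starts at position 55.
EcoRV cuts after base 3 of each site, so after position 57.
Linear molecule, 1 cut → 2 fragments:
  1–57 → 57 bp
  58–246 → 189 bp
Sorted largest to smallest: 189, 57 bp.

189, 57 bp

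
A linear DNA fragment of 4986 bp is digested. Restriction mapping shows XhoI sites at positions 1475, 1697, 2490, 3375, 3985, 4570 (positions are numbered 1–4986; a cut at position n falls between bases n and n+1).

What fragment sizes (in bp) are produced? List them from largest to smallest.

Linear molecule, 6 cuts → 7 fragments:
  1475 − 0 = 1475 bp
  1697 − 1475 = 222 bp
  2490 − 1697 = 793 bp
  3375 − 2490 = 885 bp
  3985 − 3375 = 610 bp
  4570 − 3985 = 585 bp
  4986 − 4570 = 416 bp
Sorted largest to smallest: 1475, 885, 793, 610, 585, 416, 222 bp.

1475, 885, 793, 610, 585, 416, 222 bp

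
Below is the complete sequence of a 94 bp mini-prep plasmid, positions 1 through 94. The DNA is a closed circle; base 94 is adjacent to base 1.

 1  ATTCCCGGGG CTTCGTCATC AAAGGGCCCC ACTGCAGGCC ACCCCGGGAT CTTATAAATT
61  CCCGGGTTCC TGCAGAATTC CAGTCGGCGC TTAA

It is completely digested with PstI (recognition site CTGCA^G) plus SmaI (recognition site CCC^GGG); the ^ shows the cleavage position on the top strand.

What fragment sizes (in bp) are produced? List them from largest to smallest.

PstI sites (CTGCAG) start at positions 32, 70.
PstI cuts after base 5 of each site (before the last base), so after positions 36, 74.
SmaI sites (CCCGGG) start at positions 4, 43, 61.
SmaI cuts after base 3 of each site, so after positions 6, 45, 63.
Combined cut positions: 6, 36, 45, 63, 74.
Circular molecule, 5 cuts → 5 fragments:
  7–36 → 30 bp
  37–45 → 9 bp
  46–63 → 18 bp
  64–74 → 11 bp
  75–94 then 1–6 → 20 + 6 = 26 bp
Sorted largest to smallest: 30, 26, 18, 11, 9 bp.

30, 26, 18, 11, 9 bp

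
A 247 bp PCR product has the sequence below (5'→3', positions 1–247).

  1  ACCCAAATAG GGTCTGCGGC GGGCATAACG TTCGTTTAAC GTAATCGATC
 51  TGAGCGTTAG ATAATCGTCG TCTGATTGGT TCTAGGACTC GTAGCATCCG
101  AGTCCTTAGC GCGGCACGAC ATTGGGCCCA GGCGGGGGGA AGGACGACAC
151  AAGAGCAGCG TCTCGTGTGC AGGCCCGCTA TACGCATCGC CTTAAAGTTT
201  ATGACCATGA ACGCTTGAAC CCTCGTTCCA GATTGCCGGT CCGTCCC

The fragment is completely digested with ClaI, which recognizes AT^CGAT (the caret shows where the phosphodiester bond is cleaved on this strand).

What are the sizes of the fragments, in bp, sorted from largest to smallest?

The ClaI site (ATCGAT) starts at position 44.
ClaI cuts after base 2 of each site, so after position 45.
Linear molecule, 1 cut → 2 fragments:
  1–45 → 45 bp
  46–247 → 202 bp
Sorted largest to smallest: 202, 45 bp.

202, 45 bp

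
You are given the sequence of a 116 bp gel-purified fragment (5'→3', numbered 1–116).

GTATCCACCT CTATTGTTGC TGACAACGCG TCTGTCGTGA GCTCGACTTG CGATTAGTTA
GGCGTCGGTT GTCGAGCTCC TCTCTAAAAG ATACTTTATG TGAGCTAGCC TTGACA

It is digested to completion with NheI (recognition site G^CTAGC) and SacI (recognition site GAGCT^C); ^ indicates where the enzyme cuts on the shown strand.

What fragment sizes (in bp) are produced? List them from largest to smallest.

The NheI site (GCTAGC) starts at position 104.
NheI cuts after the first base of each site, so after position 104.
SacI sites (GAGCTC) start at positions 39, 74.
SacI cuts after base 5 of each site (before the last base), so after positions 43, 78.
Combined cut positions: 43, 78, 104.
Linear molecule, 3 cuts → 4 fragments:
  1–43 → 43 bp
  44–78 → 35 bp
  79–104 → 26 bp
  105–116 → 12 bp
Sorted largest to smallest: 43, 35, 26, 12 bp.

43, 35, 26, 12 bp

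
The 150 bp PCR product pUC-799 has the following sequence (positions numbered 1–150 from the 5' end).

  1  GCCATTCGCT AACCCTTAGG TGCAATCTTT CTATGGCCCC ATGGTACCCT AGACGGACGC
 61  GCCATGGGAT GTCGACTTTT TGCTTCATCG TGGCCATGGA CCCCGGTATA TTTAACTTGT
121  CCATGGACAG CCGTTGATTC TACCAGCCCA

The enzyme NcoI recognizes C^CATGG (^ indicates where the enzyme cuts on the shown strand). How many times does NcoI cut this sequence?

4

CCATGG occurs starting at positions 39, 62, 94, 121.
NcoI cuts at 4 sites.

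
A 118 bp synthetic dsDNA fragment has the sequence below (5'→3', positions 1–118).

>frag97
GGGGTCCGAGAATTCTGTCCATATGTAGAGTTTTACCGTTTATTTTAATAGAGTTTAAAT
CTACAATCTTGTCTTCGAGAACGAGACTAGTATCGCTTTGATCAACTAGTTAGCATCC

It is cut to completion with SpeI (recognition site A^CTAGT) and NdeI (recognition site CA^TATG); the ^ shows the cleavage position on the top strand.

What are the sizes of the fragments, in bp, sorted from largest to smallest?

65, 21, 19, 13 bp

SpeI sites (ACTAGT) start at positions 86, 105.
SpeI cuts after the first base of each site, so after positions 86, 105.
The NdeI site (CATATG) starts at position 20.
NdeI cuts after base 2 of each site, so after position 21.
Combined cut positions: 21, 86, 105.
Linear molecule, 3 cuts → 4 fragments:
  1–21 → 21 bp
  22–86 → 65 bp
  87–105 → 19 bp
  106–118 → 13 bp
Sorted largest to smallest: 65, 21, 19, 13 bp.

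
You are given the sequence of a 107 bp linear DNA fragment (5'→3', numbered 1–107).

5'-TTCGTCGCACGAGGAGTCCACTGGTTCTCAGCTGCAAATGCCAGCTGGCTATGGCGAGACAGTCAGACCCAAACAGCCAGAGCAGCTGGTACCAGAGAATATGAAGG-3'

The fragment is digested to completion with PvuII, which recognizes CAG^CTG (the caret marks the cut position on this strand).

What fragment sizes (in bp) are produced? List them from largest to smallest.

PvuII sites (CAGCTG) start at positions 29, 42, 83.
PvuII cuts after base 3 of each site, so after positions 31, 44, 85.
Linear molecule, 3 cuts → 4 fragments:
  1–31 → 31 bp
  32–44 → 13 bp
  45–85 → 41 bp
  86–107 → 22 bp
Sorted largest to smallest: 41, 31, 22, 13 bp.

41, 31, 22, 13 bp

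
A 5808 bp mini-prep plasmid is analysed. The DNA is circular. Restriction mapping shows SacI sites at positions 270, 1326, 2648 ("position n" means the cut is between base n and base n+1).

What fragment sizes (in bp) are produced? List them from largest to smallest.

3430, 1322, 1056 bp

Circular molecule, 3 cuts → 3 fragments:
  1326 − 270 = 1056 bp
  2648 − 1326 = 1322 bp
  wrap: 5808 − 2648 + 270 = 3430 bp
Sorted largest to smallest: 3430, 1322, 1056 bp.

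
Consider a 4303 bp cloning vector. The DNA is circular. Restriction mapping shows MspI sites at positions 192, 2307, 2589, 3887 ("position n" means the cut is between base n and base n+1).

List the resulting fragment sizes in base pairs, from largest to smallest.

Circular molecule, 4 cuts → 4 fragments:
  2307 − 192 = 2115 bp
  2589 − 2307 = 282 bp
  3887 − 2589 = 1298 bp
  wrap: 4303 − 3887 + 192 = 608 bp
Sorted largest to smallest: 2115, 1298, 608, 282 bp.

2115, 1298, 608, 282 bp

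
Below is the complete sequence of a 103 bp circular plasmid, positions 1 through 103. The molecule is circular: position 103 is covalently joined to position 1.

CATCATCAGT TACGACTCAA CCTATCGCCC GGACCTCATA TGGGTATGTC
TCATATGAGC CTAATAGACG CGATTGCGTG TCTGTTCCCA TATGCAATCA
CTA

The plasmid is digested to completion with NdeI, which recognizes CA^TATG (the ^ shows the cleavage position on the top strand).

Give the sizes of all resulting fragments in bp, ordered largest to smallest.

NdeI sites (CATATG) start at positions 37, 52, 89.
NdeI cuts after base 2 of each site, so after positions 38, 53, 90.
Circular molecule, 3 cuts → 3 fragments:
  39–53 → 15 bp
  54–90 → 37 bp
  91–103 then 1–38 → 13 + 38 = 51 bp
Sorted largest to smallest: 51, 37, 15 bp.

51, 37, 15 bp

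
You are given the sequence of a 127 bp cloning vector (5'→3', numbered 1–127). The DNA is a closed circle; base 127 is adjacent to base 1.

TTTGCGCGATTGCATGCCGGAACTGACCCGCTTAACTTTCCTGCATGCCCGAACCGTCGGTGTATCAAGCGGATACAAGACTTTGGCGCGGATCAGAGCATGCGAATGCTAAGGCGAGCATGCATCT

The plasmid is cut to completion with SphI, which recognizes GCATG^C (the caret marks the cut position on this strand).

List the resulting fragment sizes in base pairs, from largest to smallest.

SphI sites (GCATGC) start at positions 12, 43, 98, 118.
SphI cuts after base 5 of each site (before the last base), so after positions 16, 47, 102, 122.
Circular molecule, 4 cuts → 4 fragments:
  17–47 → 31 bp
  48–102 → 55 bp
  103–122 → 20 bp
  123–127 then 1–16 → 5 + 16 = 21 bp
Sorted largest to smallest: 55, 31, 21, 20 bp.

55, 31, 21, 20 bp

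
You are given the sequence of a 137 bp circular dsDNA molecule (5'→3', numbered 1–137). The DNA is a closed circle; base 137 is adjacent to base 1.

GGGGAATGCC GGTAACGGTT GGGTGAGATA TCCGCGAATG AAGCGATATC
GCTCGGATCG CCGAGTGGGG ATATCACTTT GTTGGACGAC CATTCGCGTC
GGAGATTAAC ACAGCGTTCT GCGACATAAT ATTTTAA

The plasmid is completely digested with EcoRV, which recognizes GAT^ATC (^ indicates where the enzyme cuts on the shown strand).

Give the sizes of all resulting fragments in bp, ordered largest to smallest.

EcoRV sites (GATATC) start at positions 27, 45, 70.
EcoRV cuts after base 3 of each site, so after positions 29, 47, 72.
Circular molecule, 3 cuts → 3 fragments:
  30–47 → 18 bp
  48–72 → 25 bp
  73–137 then 1–29 → 65 + 29 = 94 bp
Sorted largest to smallest: 94, 25, 18 bp.

94, 25, 18 bp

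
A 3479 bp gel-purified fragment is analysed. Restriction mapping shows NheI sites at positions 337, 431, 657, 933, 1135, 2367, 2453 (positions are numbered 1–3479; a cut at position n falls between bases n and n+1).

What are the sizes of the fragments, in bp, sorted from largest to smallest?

Linear molecule, 7 cuts → 8 fragments:
  337 − 0 = 337 bp
  431 − 337 = 94 bp
  657 − 431 = 226 bp
  933 − 657 = 276 bp
  1135 − 933 = 202 bp
  2367 − 1135 = 1232 bp
  2453 − 2367 = 86 bp
  3479 − 2453 = 1026 bp
Sorted largest to smallest: 1232, 1026, 337, 276, 226, 202, 94, 86 bp.

1232, 1026, 337, 276, 226, 202, 94, 86 bp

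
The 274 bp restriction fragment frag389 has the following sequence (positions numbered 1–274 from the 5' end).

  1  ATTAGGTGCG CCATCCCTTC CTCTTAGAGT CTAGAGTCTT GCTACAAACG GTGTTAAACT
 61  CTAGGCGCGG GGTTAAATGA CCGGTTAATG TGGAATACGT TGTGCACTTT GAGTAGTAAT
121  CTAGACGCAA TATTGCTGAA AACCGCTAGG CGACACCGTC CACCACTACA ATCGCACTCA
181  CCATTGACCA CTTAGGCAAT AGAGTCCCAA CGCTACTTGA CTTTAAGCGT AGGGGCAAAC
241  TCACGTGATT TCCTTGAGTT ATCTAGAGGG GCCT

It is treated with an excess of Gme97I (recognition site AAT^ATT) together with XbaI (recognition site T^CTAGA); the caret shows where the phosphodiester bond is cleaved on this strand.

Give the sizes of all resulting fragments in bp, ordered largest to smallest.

131, 90, 30, 12, 11 bp

The Gme97I site (AATATT) starts at position 129.
Gme97I cuts after base 3 of each site, so after position 131.
XbaI sites (TCTAGA) start at positions 30, 120, 262.
XbaI cuts after the first base of each site, so after positions 30, 120, 262.
Combined cut positions: 30, 120, 131, 262.
Linear molecule, 4 cuts → 5 fragments:
  1–30 → 30 bp
  31–120 → 90 bp
  121–131 → 11 bp
  132–262 → 131 bp
  263–274 → 12 bp
Sorted largest to smallest: 131, 90, 30, 12, 11 bp.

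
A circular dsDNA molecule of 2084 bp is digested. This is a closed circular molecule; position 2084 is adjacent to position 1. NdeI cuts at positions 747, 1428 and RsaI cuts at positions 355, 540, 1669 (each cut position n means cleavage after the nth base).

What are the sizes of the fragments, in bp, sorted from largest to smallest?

Combined cut positions (sorted): 355, 540, 747, 1428, 1669.
Circular molecule, 5 cuts → 5 fragments:
  540 − 355 = 185 bp
  747 − 540 = 207 bp
  1428 − 747 = 681 bp
  1669 − 1428 = 241 bp
  wrap: 2084 − 1669 + 355 = 770 bp
Sorted largest to smallest: 770, 681, 241, 207, 185 bp.

770, 681, 241, 207, 185 bp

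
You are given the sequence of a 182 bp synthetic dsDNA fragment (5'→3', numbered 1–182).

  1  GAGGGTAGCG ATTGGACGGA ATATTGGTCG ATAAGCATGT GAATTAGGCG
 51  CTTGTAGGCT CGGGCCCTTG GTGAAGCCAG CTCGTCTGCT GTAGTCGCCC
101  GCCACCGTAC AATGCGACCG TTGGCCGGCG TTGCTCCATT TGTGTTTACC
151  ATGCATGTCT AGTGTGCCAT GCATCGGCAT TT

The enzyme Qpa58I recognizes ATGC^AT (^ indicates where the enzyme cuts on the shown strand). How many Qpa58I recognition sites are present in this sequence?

ATGCAT occurs starting at positions 151, 169.
Qpa58I cuts at 2 sites.

2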